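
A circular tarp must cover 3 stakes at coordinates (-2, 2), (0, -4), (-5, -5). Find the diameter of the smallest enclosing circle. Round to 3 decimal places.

Call the three points A, B, C in the order given.
Side lengths²: AB² = 40, AC² = 58, BC² = 26.
Since AC² = 58 < 40 + 26 = 66, the triangle is acute, so the smallest enclosing circle is the circumcircle.
Circumcentre = (-3.0625, -1.6875), r² = 14.7265625.
Diameter = 2r = 2√(14.7265625) ≈ 7.675.

7.675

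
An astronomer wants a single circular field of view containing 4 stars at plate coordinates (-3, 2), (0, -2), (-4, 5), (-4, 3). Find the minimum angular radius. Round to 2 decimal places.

The minimum enclosing circle of a finite set is fixed by two of the points (as a diameter) or three (as a circumcircle).
The farthest pair is (0, -2)–(-4, 5) with squared distance 65. The circle on this segment as diameter has centre (-2, 1.5) and r² = 65/4 = 16.25.
Check (-3, 2): distance² to centre = 1.25 ≤ 16.25, so it lies inside.
All remaining points lie in this disk, and no smaller disk contains both endpoints, so this is the minimum enclosing circle.
r = √(16.25) ≈ 4.03.

4.03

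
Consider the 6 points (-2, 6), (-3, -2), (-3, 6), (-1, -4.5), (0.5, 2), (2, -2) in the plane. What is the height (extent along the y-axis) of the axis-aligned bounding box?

max y = 6, min y = -4.5, so height = 10.5.

10.5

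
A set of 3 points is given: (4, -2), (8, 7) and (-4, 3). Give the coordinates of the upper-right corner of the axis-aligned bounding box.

x-range [-4, 8], y-range [-2, 7].
The upper-right corner is (8, 7).

(8, 7)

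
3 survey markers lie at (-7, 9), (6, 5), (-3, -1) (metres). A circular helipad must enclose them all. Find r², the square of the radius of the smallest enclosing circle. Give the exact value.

Call the three points A, B, C in the order given.
Side lengths²: AB² = 185, AC² = 116, BC² = 117.
Since AB² = 185 < 117 + 116 = 233, the triangle is acute, so the smallest enclosing circle is the circumcircle.
Circumcentre = (-35/38, 107/19), r² = 69745/1444.

69745/1444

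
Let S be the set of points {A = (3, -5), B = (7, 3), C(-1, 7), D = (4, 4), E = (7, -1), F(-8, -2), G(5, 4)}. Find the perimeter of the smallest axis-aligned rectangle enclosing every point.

Width = max x − min x = 7 − (-8) = 15.
Height = max y − min y = 7 − (-5) = 12.
Perimeter = 2(15 + 12) = 54.

54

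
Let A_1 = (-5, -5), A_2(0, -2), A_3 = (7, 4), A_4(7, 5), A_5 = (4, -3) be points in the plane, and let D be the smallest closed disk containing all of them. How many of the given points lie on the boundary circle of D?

By Welzl's lemma the MEC is supported by two points (diametrically opposite) or three points (on a circumcircle).
The farthest pair is A_1–A_4 with squared distance 244. The circle on this segment as diameter has centre (1, 0) and r² = 244/4 = 61.
Check A_2: distance² to centre = 5 ≤ 61, so it lies inside.
All remaining points lie in this disk, and no smaller disk contains both endpoints, so this is the minimum enclosing circle.
The points at distance exactly r from the centre are A_1, A_4 — 2 points.

2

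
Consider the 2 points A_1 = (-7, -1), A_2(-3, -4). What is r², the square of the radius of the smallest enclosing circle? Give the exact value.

The smallest circle enclosing two points has them as diameter endpoints.
Centre = midpoint = (-5, -2.5); r² = |A_1A_2|²/4 = 25/4 = 6.25.

6.25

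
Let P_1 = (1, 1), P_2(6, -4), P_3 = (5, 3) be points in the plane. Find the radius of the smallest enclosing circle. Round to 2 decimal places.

3.73

Side lengths²: P_1P_2² = 50, P_1P_3² = 20, P_2P_3² = 50.
Since P_2P_3² = 50 < 50 + 20 = 70, the triangle is acute, so the smallest enclosing circle is the circumcircle.
Circumcentre = (13/3, -2/3), r² = 125/9.
r = √(125/9) ≈ 3.73.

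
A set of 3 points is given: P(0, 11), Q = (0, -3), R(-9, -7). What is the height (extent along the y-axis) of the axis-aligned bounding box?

18

max y = 11, min y = -7, so height = 18.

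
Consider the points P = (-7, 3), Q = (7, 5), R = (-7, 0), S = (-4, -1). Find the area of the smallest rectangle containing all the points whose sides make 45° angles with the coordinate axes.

In coordinates u = x + y, v = x − y the rectangle is axis-aligned; the map (x,y)→(u,v) scales areas by 2.
u-values: -4, 12, -7, -5; range = 12 − (-7) = 19.
v-values: -10, 2, -7, -3; range = 2 − (-10) = 12.
Area = (19 × 12) / 2 = 114.

114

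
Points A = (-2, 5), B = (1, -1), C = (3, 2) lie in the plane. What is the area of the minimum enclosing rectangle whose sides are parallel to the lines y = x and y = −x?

22.5

In coordinates u = x + y, v = x − y the rectangle is axis-aligned; the map (x,y)→(u,v) scales areas by 2.
u-values: 3, 0, 5; range = 5 − 0 = 5.
v-values: -7, 2, 1; range = 2 − (-7) = 9.
Area = (5 × 9) / 2 = 22.5.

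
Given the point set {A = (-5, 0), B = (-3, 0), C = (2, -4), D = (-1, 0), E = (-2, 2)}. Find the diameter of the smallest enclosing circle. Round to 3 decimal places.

A smallest enclosing disk is always determined by at most three of the input points on its boundary.
The farthest pair is A–C with squared distance 65. The circle on this segment as diameter has centre (-1.5, -2) and r² = 65/4 = 16.25.
Check B: distance² to centre = 6.25 ≤ 16.25, so it lies inside.
All remaining points lie in this disk, and no smaller disk contains both endpoints, so this is the minimum enclosing circle.
Diameter = 2r = 2√(16.25) ≈ 8.062.

8.062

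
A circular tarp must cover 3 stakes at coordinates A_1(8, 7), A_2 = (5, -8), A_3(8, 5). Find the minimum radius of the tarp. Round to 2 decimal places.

7.65

Side lengths²: A_1A_2² = 234, A_1A_3² = 4, A_2A_3² = 178.
Since A_1A_2² = 234 ≥ 178 + 4 = 182, the angle opposite A_1A_2 is not acute, so the smallest enclosing circle has A_1A_2 as diameter.
Centre = midpoint of A_1A_2 = (6.5, -0.5), r² = 234/4 = 58.5.
r = √(58.5) ≈ 7.65.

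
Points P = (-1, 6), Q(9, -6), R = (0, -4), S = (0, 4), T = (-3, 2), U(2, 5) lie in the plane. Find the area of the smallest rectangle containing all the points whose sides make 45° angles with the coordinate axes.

121

In coordinates u = x + y, v = x − y the rectangle is axis-aligned; the map (x,y)→(u,v) scales areas by 2.
u-values: 5, 3, -4, 4, -1, 7; range = 7 − (-4) = 11.
v-values: -7, 15, 4, -4, -5, -3; range = 15 − (-7) = 22.
Area = (11 × 22) / 2 = 121.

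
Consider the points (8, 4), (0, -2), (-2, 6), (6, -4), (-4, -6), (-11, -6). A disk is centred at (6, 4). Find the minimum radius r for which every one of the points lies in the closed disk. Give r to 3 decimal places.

19.723

The required radius is the distance from (6, 4) to the farthest point.
Squared distances: 4, 72, 68, 64, 200, 389.
Maximum is 389, attained at (-11, -6).
r = √389 ≈ 19.723.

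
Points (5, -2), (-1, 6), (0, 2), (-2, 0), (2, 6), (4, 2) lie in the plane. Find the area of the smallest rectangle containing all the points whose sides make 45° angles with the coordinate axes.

In coordinates u = x + y, v = x − y the rectangle is axis-aligned; the map (x,y)→(u,v) scales areas by 2.
u-values: 3, 5, 2, -2, 8, 6; range = 8 − (-2) = 10.
v-values: 7, -7, -2, -2, -4, 2; range = 7 − (-7) = 14.
Area = (10 × 14) / 2 = 70.

70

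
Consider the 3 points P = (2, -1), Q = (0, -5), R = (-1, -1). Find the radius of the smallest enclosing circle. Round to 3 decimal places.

Side lengths²: PQ² = 20, PR² = 9, QR² = 17.
Since PQ² = 20 < 17 + 9 = 26, the triangle is acute, so the smallest enclosing circle is the circumcircle.
Circumcentre = (0.5, -2.75), r² = 5.3125.
r = √(5.3125) ≈ 2.305.

2.305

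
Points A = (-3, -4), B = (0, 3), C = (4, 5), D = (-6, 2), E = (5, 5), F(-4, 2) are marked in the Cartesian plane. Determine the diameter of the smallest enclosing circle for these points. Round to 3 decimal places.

A smallest enclosing disk is always determined by at most three of the input points on its boundary.
The minimum enclosing circle is determined by three boundary points: A, D, E.
Their circumcentre is (0.1, 1.3) with r² = 37.7.
The farthest remaining point C is at distance² 28.9 ≤ 37.7.
Diameter = 2r = 2√(37.7) ≈ 12.280.

12.280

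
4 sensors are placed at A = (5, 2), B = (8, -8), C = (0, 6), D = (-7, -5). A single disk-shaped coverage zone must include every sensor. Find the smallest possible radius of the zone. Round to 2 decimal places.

By Welzl's lemma the MEC is supported by two points (diametrically opposite) or three points (on a circumcircle).
The minimum enclosing circle is determined by three boundary points: B, C, D.
Their circumcentre is (40/31, -79/31) with r² = 71825/961.
The farthest remaining point A is at distance² 33106/961 ≤ 71825/961.
r = √(71825/961) ≈ 8.65.

8.65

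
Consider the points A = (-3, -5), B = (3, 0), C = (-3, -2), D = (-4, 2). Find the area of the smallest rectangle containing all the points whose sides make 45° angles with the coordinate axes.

In coordinates u = x + y, v = x − y the rectangle is axis-aligned; the map (x,y)→(u,v) scales areas by 2.
u-values: -8, 3, -5, -2; range = 3 − (-8) = 11.
v-values: 2, 3, -1, -6; range = 3 − (-6) = 9.
Area = (11 × 9) / 2 = 49.5.

49.5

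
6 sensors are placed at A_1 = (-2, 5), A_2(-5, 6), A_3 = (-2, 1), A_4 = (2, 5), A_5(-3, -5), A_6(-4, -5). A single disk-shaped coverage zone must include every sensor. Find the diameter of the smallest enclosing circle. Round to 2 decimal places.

By Welzl's lemma the MEC is supported by two points (diametrically opposite) or three points (on a circumcircle).
The minimum enclosing circle is determined by three boundary points: A_2, A_4, A_6.
Their circumcentre is (-83/38, 27/38) with r² = 25925/722.
The farthest remaining point A_5 is at distance² 24025/722 ≤ 25925/722.
Diameter = 2r = 2√(25925/722) ≈ 11.98.

11.98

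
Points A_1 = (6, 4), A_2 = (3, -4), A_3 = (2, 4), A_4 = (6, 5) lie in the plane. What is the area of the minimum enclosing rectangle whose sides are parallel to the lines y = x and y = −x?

In coordinates u = x + y, v = x − y the rectangle is axis-aligned; the map (x,y)→(u,v) scales areas by 2.
u-values: 10, -1, 6, 11; range = 11 − (-1) = 12.
v-values: 2, 7, -2, 1; range = 7 − (-2) = 9.
Area = (12 × 9) / 2 = 54.

54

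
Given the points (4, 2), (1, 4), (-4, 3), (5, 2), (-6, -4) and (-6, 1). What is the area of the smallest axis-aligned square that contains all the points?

The bounding box has width 11 and height 8.
An axis-aligned square enclosing the set must have side ≥ max(width, height).
So the minimum side is max(11, 8) = 11.
Area = 11² = 121.

121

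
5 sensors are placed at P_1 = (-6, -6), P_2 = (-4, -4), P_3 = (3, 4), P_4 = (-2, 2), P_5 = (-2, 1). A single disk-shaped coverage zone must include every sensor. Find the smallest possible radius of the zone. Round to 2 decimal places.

6.73

A smallest enclosing disk is always determined by at most three of the input points on its boundary.
The farthest pair is P_1–P_3 with squared distance 181. The circle on this segment as diameter has centre (-1.5, -1) and r² = 181/4 = 45.25.
Check P_2: distance² to centre = 15.25 ≤ 45.25, so it lies inside.
All remaining points lie in this disk, and no smaller disk contains both endpoints, so this is the minimum enclosing circle.
r = √(45.25) ≈ 6.73.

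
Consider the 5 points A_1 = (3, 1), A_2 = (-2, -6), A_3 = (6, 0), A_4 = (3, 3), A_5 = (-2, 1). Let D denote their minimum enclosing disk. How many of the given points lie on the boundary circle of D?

3

The minimum enclosing circle of a finite set is fixed by two of the points (as a diameter) or three (as a circumcircle).
The minimum enclosing circle is determined by three boundary points: A_2, A_3, A_4.
Their circumcentre is (8/7, -13/7) with r² = 1325/49.
The farthest remaining point A_5 is at distance² 884/49 ≤ 1325/49.
The points at distance exactly r from the centre are A_2, A_3, A_4 — 3 points.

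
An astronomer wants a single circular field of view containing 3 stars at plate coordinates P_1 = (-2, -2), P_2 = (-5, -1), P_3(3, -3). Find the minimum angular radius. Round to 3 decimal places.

Side lengths²: P_1P_2² = 10, P_1P_3² = 26, P_2P_3² = 68.
Since P_2P_3² = 68 ≥ 26 + 10 = 36, the angle opposite P_2P_3 is not acute, so the smallest enclosing circle has P_2P_3 as diameter.
Centre = midpoint of P_2P_3 = (-1, -2), r² = 68/4 = 17.
r = √17 ≈ 4.123.

4.123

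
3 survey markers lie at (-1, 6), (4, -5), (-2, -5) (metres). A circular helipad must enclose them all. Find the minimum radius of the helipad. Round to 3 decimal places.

6.066

Call the three points A, B, C in the order given.
Side lengths²: AB² = 146, AC² = 122, BC² = 36.
Since AB² = 146 < 122 + 36 = 158, the triangle is acute, so the smallest enclosing circle is the circumcircle.
Circumcentre = (1, 3/11), r² = 4453/121.
r = √(4453/121) ≈ 6.066.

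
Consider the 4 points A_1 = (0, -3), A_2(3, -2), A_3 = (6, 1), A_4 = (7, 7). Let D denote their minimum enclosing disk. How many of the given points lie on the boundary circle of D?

2

By Welzl's lemma the MEC is supported by two points (diametrically opposite) or three points (on a circumcircle).
The farthest pair is A_1–A_4 with squared distance 149. The circle on this segment as diameter has centre (3.5, 2) and r² = 149/4 = 37.25.
Check A_2: distance² to centre = 16.25 ≤ 37.25, so it lies inside.
All remaining points lie in this disk, and no smaller disk contains both endpoints, so this is the minimum enclosing circle.
The points at distance exactly r from the centre are A_1, A_4 — 2 points.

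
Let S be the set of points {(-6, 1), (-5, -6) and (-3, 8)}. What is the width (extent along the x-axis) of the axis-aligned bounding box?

3

max x = -3, min x = -6, so width = 3.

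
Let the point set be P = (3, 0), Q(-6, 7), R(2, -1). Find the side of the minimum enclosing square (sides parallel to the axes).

The bounding box has width 9 and height 8.
An axis-aligned square enclosing the set must have side ≥ max(width, height).
So the minimum side is max(9, 8) = 9.

9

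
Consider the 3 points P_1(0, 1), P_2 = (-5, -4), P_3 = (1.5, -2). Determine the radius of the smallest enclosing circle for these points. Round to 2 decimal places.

3.58

Side lengths²: P_1P_2² = 50, P_1P_3² = 11.25, P_2P_3² = 46.25.
Since P_1P_2² = 50 < 46.25 + 11.25 = 57.5, the triangle is acute, so the smallest enclosing circle is the circumcircle.
Circumcentre = (-25/12, -23/12), r² = 925/72.
r = √(925/72) ≈ 3.58.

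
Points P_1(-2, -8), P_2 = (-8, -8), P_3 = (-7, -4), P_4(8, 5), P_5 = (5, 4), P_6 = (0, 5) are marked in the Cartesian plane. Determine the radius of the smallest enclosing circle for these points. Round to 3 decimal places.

10.308

The minimum enclosing circle of a finite set is fixed by two of the points (as a diameter) or three (as a circumcircle).
The farthest pair is P_2–P_4 with squared distance 425. The circle on this segment as diameter has centre (0, -1.5) and r² = 425/4 = 106.25.
Check P_1: distance² to centre = 46.25 ≤ 106.25, so it lies inside.
All remaining points lie in this disk, and no smaller disk contains both endpoints, so this is the minimum enclosing circle.
r = √(106.25) ≈ 10.308.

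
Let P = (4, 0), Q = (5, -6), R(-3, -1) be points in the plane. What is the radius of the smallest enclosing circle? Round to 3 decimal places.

Side lengths²: PQ² = 37, PR² = 50, QR² = 89.
Since QR² = 89 ≥ 50 + 37 = 87, the angle opposite QR is not acute, so the smallest enclosing circle has QR as diameter.
Centre = midpoint of QR = (1, -3.5), r² = 89/4 = 22.25.
r = √(22.25) ≈ 4.717.

4.717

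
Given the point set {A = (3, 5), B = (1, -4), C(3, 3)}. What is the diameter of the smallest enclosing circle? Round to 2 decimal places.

Side lengths²: AB² = 85, AC² = 4, BC² = 53.
Since AB² = 85 ≥ 53 + 4 = 57, the angle opposite AB is not acute, so the smallest enclosing circle has AB as diameter.
Centre = midpoint of AB = (2, 0.5), r² = 85/4 = 21.25.
Diameter = 2r = 2√(21.25) ≈ 9.22.

9.22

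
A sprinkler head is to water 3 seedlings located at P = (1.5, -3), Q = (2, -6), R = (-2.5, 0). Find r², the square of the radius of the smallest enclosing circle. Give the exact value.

Side lengths²: PQ² = 9.25, PR² = 25, QR² = 56.25.
Since QR² = 56.25 ≥ 25 + 9.25 = 34.25, the angle opposite QR is not acute, so the smallest enclosing circle has QR as diameter.
Centre = midpoint of QR = (-0.25, -3), r² = 56.25/4 = 14.0625.

14.0625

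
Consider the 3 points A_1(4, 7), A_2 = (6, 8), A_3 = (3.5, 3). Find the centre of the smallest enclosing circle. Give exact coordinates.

Side lengths²: A_1A_2² = 5, A_1A_3² = 16.25, A_2A_3² = 31.25.
Since A_2A_3² = 31.25 ≥ 16.25 + 5 = 21.25, the angle opposite A_2A_3 is not acute, so the smallest enclosing circle has A_2A_3 as diameter.
Centre = midpoint of A_2A_3 = (4.75, 5.5), r² = 31.25/4 = 7.8125.
Centre = (4.75, 5.5).

(4.75, 5.5)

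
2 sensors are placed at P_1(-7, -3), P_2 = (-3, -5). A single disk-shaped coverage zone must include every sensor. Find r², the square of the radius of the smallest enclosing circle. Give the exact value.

The smallest circle enclosing two points has them as diameter endpoints.
Centre = midpoint = (-5, -4); r² = |P_1P_2|²/4 = 20/4 = 5.

5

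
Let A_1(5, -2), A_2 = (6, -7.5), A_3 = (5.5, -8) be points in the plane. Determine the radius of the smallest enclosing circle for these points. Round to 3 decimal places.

Side lengths²: A_1A_2² = 31.25, A_1A_3² = 36.25, A_2A_3² = 0.5.
Since A_1A_3² = 36.25 ≥ 31.25 + 0.5 = 31.75, the angle opposite A_1A_3 is not acute, so the smallest enclosing circle has A_1A_3 as diameter.
Centre = midpoint of A_1A_3 = (5.25, -5), r² = 36.25/4 = 9.0625.
r = √(9.0625) ≈ 3.010.

3.010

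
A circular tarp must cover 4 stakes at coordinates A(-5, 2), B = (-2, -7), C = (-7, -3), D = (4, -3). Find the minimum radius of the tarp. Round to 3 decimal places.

A smallest enclosing disk is always determined by at most three of the input points on its boundary.
The minimum enclosing circle is determined by three boundary points: A, C, D.
Their circumcentre is (-1.5, -2.3) with r² = 30.74.
The farthest remaining point B is at distance² 22.34 ≤ 30.74.
r = √(30.74) ≈ 5.544.

5.544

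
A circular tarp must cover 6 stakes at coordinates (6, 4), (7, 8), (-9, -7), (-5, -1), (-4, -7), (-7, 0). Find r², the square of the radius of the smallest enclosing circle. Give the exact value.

120.25

The minimum enclosing circle of a finite set is fixed by two of the points (as a diameter) or three (as a circumcircle).
The farthest pair is (7, 8)–(-9, -7) with squared distance 481. The circle on this segment as diameter has centre (-1, 0.5) and r² = 481/4 = 120.25.
Check (6, 4): distance² to centre = 61.25 ≤ 120.25, so it lies inside.
All remaining points lie in this disk, and no smaller disk contains both endpoints, so this is the minimum enclosing circle.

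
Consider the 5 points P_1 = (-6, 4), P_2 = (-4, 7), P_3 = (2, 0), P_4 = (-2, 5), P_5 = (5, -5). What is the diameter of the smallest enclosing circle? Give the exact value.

The minimum enclosing circle of a finite set is fixed by two of the points (as a diameter) or three (as a circumcircle).
The farthest pair is P_2–P_5 with squared distance 225. The circle on this segment as diameter has centre (0.5, 1) and r² = 225/4 = 56.25.
Check P_1: distance² to centre = 51.25 ≤ 56.25, so it lies inside.
All remaining points lie in this disk, and no smaller disk contains both endpoints, so this is the minimum enclosing circle.
Diameter = 2r = 2√(56.25) = 15.

15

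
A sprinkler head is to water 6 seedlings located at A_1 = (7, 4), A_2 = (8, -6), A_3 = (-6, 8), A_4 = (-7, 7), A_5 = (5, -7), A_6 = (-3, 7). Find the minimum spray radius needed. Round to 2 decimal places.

9.92

The farthest pair is A_2–A_4 with squared distance 394. The circle on this segment as diameter has centre (0.5, 0.5) and r² = 394/4 = 98.5.
Check A_1: distance² to centre = 54.5 ≤ 98.5, so it lies inside.
All remaining points lie in this disk, and no smaller disk contains both endpoints, so this is the minimum enclosing circle.
r = √(98.5) ≈ 9.92.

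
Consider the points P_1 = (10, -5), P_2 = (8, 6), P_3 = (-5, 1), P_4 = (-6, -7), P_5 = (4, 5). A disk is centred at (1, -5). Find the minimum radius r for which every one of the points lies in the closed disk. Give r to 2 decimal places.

The required radius is the distance from (1, -5) to the farthest point.
Squared distances: 81, 170, 72, 53, 109.
Maximum is 170, attained at P_2.
r = √170 ≈ 13.04.

13.04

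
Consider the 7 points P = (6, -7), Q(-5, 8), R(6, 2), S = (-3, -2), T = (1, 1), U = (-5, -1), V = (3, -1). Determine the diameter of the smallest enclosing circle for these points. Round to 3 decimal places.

18.601

The farthest pair is P–Q with squared distance 346. The circle on this segment as diameter has centre (0.5, 0.5) and r² = 346/4 = 86.5.
Check R: distance² to centre = 32.5 ≤ 86.5, so it lies inside.
All remaining points lie in this disk, and no smaller disk contains both endpoints, so this is the minimum enclosing circle.
Diameter = 2r = 2√(86.5) ≈ 18.601.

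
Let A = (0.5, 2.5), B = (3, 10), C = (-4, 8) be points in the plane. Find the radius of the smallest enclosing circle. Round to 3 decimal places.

4.305

Side lengths²: AB² = 62.5, AC² = 50.5, BC² = 53.
Since AB² = 62.5 < 53 + 50.5 = 103.5, the triangle is acute, so the smallest enclosing circle is the circumcircle.
Circumcentre = (5/38, 129/19), r² = 26765/1444.
r = √(26765/1444) ≈ 4.305.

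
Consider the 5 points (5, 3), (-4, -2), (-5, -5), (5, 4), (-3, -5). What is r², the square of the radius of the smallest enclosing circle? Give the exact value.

45.25

The farthest pair is (-5, -5)–(5, 4) with squared distance 181. The circle on this segment as diameter has centre (0, -0.5) and r² = 181/4 = 45.25.
Check (5, 3): distance² to centre = 37.25 ≤ 45.25, so it lies inside.
All remaining points lie in this disk, and no smaller disk contains both endpoints, so this is the minimum enclosing circle.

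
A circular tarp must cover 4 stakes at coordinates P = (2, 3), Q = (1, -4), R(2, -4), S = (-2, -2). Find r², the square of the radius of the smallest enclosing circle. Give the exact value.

The minimum enclosing circle of a finite set is fixed by two of the points (as a diameter) or three (as a circumcircle).
The minimum enclosing circle is determined by three boundary points: P, R, S.
Their circumcentre is (1.25, -0.5) with r² = 12.8125.
The farthest remaining point Q is at distance² 12.3125 ≤ 12.8125.

12.8125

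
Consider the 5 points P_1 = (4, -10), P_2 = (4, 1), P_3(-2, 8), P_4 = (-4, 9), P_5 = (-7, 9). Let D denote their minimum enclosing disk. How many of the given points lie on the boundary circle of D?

The farthest pair is P_1–P_5 with squared distance 482. The circle on this segment as diameter has centre (-1.5, -0.5) and r² = 482/4 = 120.5.
Check P_2: distance² to centre = 32.5 ≤ 120.5, so it lies inside.
All remaining points lie in this disk, and no smaller disk contains both endpoints, so this is the minimum enclosing circle.
The points at distance exactly r from the centre are P_1, P_5 — 2 points.

2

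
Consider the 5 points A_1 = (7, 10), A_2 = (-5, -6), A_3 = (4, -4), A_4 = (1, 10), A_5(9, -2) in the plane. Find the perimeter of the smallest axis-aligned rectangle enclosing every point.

60

Width = max x − min x = 9 − (-5) = 14.
Height = max y − min y = 10 − (-6) = 16.
Perimeter = 2(14 + 16) = 60.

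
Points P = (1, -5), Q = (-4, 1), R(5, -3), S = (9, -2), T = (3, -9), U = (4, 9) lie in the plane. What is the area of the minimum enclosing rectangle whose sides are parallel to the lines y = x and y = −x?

161.5

In coordinates u = x + y, v = x − y the rectangle is axis-aligned; the map (x,y)→(u,v) scales areas by 2.
u-values: -4, -3, 2, 7, -6, 13; range = 13 − (-6) = 19.
v-values: 6, -5, 8, 11, 12, -5; range = 12 − (-5) = 17.
Area = (19 × 17) / 2 = 161.5.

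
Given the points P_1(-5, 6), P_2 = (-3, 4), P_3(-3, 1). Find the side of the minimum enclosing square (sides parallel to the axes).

The bounding box has width 2 and height 5.
An axis-aligned square enclosing the set must have side ≥ max(width, height).
So the minimum side is max(2, 5) = 5.

5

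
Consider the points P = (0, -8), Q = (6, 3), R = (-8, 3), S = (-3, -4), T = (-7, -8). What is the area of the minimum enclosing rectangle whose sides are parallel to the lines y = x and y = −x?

228

In coordinates u = x + y, v = x − y the rectangle is axis-aligned; the map (x,y)→(u,v) scales areas by 2.
u-values: -8, 9, -5, -7, -15; range = 9 − (-15) = 24.
v-values: 8, 3, -11, 1, 1; range = 8 − (-11) = 19.
Area = (24 × 19) / 2 = 228.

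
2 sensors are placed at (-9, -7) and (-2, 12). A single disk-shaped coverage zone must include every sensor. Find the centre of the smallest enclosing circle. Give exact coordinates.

The smallest circle enclosing two points has them as diameter endpoints.
Centre = midpoint = (-5.5, 2.5); r² = |(-9, -7)−(-2, 12)|²/4 = 410/4 = 102.5.
Centre = (-5.5, 2.5).

(-5.5, 2.5)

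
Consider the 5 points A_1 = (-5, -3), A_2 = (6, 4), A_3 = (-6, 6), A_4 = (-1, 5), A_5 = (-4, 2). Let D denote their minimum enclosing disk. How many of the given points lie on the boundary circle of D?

3

The minimum enclosing circle of a finite set is fixed by two of the points (as a diameter) or three (as a circumcircle).
The minimum enclosing circle is determined by three boundary points: A_1, A_2, A_3.
Their circumcentre is (-26/53, 109/53) with r² = 128945/2809.
The farthest remaining point A_5 is at distance² 34605/2809 ≤ 128945/2809.
The points at distance exactly r from the centre are A_1, A_2, A_3 — 3 points.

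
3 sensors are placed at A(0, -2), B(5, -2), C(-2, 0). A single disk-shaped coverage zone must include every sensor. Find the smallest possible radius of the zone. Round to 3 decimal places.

3.640

Side lengths²: AB² = 25, AC² = 8, BC² = 53.
Since BC² = 53 ≥ 25 + 8 = 33, the angle opposite BC is not acute, so the smallest enclosing circle has BC as diameter.
Centre = midpoint of BC = (1.5, -1), r² = 53/4 = 13.25.
r = √(13.25) ≈ 3.640.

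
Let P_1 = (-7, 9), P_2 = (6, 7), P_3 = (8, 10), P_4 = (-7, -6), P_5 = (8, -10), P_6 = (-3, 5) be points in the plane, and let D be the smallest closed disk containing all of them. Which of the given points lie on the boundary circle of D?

The minimum enclosing circle is determined by three boundary points: P_1, P_3, P_5.
Their circumcentre is (17/15, 0) with r² = 33109/225.
The farthest remaining point P_4 is at distance² 22984/225 ≤ 33109/225.
The points at distance exactly r from the centre are P_1, P_3, P_5 — 3 points.

P_1, P_3, P_5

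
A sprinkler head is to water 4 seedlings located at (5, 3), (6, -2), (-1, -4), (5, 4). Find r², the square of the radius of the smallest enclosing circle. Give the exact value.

25

A smallest enclosing disk is always determined by at most three of the input points on its boundary.
The farthest pair is (-1, -4)–(5, 4) with squared distance 100. The circle on this segment as diameter has centre (2, 0) and r² = 100/4 = 25.
Check (5, 3): distance² to centre = 18 ≤ 25, so it lies inside.
All remaining points lie in this disk, and no smaller disk contains both endpoints, so this is the minimum enclosing circle.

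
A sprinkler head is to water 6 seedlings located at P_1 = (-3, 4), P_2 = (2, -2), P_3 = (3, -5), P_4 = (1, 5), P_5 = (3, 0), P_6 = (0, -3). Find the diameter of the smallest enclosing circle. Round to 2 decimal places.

10.83

By Welzl's lemma the MEC is supported by two points (diametrically opposite) or three points (on a circumcircle).
The minimum enclosing circle is determined by three boundary points: P_1, P_3, P_4.
Their circumcentre is (3/14, -5/14) with r² = 2873/98.
The farthest remaining point P_5 is at distance² 773/98 ≤ 2873/98.
Diameter = 2r = 2√(2873/98) ≈ 10.83.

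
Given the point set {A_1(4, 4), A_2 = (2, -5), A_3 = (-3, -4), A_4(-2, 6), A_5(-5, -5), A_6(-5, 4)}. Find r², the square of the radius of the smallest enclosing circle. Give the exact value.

40.625

The minimum enclosing circle is determined by three boundary points: A_1, A_4, A_5.
Their circumcentre is (-0.75, -0.25) with r² = 40.625.
The farthest remaining point A_6 is at distance² 36.125 ≤ 40.625.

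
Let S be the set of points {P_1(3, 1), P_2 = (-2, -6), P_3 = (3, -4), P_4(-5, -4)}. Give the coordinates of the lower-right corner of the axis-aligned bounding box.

x-range [-5, 3], y-range [-6, 1].
The lower-right corner is (3, -6).

(3, -6)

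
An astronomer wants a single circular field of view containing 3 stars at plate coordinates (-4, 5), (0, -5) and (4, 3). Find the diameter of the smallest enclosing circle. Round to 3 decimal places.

Call the three points A, B, C in the order given.
Side lengths²: AB² = 116, AC² = 68, BC² = 80.
Since AB² = 116 < 80 + 68 = 148, the triangle is acute, so the smallest enclosing circle is the circumcircle.
Circumcentre = (-8/9, 4/9), r² = 2465/81.
Diameter = 2r = 2√(2465/81) ≈ 11.033.

11.033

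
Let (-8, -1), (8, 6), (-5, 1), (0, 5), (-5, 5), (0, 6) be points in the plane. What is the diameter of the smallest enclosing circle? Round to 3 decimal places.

The minimum enclosing circle of a finite set is fixed by two of the points (as a diameter) or three (as a circumcircle).
The farthest pair is (-8, -1)–(8, 6) with squared distance 305. The circle on this segment as diameter has centre (0, 2.5) and r² = 305/4 = 76.25.
Check (-5, 1): distance² to centre = 27.25 ≤ 76.25, so it lies inside.
All remaining points lie in this disk, and no smaller disk contains both endpoints, so this is the minimum enclosing circle.
Diameter = 2r = 2√(76.25) ≈ 17.464.

17.464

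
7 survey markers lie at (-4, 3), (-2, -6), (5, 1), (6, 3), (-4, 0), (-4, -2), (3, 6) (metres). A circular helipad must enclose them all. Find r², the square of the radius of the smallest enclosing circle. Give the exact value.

A smallest enclosing disk is always determined by at most three of the input points on its boundary.
The farthest pair is (-2, -6)–(3, 6) with squared distance 169. The circle on this segment as diameter has centre (0.5, 0) and r² = 169/4 = 42.25.
Check (-4, 3): distance² to centre = 29.25 ≤ 42.25, so it lies inside.
All remaining points lie in this disk, and no smaller disk contains both endpoints, so this is the minimum enclosing circle.

42.25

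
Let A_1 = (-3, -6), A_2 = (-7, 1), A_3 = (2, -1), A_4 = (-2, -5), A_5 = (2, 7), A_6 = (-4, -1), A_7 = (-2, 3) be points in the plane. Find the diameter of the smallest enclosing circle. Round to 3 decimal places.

The farthest pair is A_1–A_5 with squared distance 194. The circle on this segment as diameter has centre (-0.5, 0.5) and r² = 194/4 = 48.5.
Check A_2: distance² to centre = 42.5 ≤ 48.5, so it lies inside.
All remaining points lie in this disk, and no smaller disk contains both endpoints, so this is the minimum enclosing circle.
Diameter = 2r = 2√(48.5) ≈ 13.928.

13.928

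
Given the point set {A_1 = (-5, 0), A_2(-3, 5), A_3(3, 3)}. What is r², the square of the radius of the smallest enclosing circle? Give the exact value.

18.25

Side lengths²: A_1A_2² = 29, A_1A_3² = 73, A_2A_3² = 40.
Since A_1A_3² = 73 ≥ 40 + 29 = 69, the angle opposite A_1A_3 is not acute, so the smallest enclosing circle has A_1A_3 as diameter.
Centre = midpoint of A_1A_3 = (-1, 1.5), r² = 73/4 = 18.25.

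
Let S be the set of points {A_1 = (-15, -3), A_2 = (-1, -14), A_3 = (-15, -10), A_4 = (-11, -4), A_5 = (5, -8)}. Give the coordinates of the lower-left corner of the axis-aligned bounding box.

(-15, -14)

x-range [-15, 5], y-range [-14, -3].
The lower-left corner is (-15, -14).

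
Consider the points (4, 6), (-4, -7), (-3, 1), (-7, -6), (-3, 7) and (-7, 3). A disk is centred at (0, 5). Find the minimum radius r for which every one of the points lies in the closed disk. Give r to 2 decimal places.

13.04

The required radius is the distance from (0, 5) to the farthest point.
Squared distances: 17, 160, 25, 170, 13, 53.
Maximum is 170, attained at (-7, -6).
r = √170 ≈ 13.04.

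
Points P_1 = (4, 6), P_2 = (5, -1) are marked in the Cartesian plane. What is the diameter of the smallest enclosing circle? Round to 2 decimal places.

7.07

The smallest circle enclosing two points has them as diameter endpoints.
Centre = midpoint = (4.5, 2.5); r² = |P_1P_2|²/4 = 50/4 = 12.5.
Diameter = 2r = 2√(12.5) ≈ 7.07.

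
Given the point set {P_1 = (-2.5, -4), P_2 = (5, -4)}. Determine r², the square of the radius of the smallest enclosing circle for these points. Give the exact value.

The smallest circle enclosing two points has them as diameter endpoints.
Centre = midpoint = (1.25, -4); r² = |P_1P_2|²/4 = 56.25/4 = 14.0625.

14.0625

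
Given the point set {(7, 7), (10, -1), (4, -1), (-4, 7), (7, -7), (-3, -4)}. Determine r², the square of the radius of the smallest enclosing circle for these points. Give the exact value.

79.25

By Welzl's lemma the MEC is supported by two points (diametrically opposite) or three points (on a circumcircle).
The farthest pair is (-4, 7)–(7, -7) with squared distance 317. The circle on this segment as diameter has centre (1.5, 0) and r² = 317/4 = 79.25.
Check (7, 7): distance² to centre = 79.25 ≤ 79.25, so it lies inside.
All remaining points lie in this disk, and no smaller disk contains both endpoints, so this is the minimum enclosing circle.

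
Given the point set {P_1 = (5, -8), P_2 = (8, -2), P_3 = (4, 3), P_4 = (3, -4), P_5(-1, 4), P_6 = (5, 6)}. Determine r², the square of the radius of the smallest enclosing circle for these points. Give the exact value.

The minimum enclosing circle is determined by three boundary points: P_1, P_5, P_6.
Their circumcentre is (4, -1) with r² = 50.
The farthest remaining point P_2 is at distance² 17 ≤ 50.

50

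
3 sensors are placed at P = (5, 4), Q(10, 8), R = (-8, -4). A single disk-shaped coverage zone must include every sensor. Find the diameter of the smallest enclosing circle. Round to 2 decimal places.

21.63

Side lengths²: PQ² = 41, PR² = 233, QR² = 468.
Since QR² = 468 ≥ 233 + 41 = 274, the angle opposite QR is not acute, so the smallest enclosing circle has QR as diameter.
Centre = midpoint of QR = (1, 2), r² = 468/4 = 117.
Diameter = 2r = 2√117 ≈ 21.63.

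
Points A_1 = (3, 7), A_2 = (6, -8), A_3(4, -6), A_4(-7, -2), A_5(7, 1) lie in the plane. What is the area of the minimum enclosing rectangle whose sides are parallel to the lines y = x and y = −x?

In coordinates u = x + y, v = x − y the rectangle is axis-aligned; the map (x,y)→(u,v) scales areas by 2.
u-values: 10, -2, -2, -9, 8; range = 10 − (-9) = 19.
v-values: -4, 14, 10, -5, 6; range = 14 − (-5) = 19.
Area = (19 × 19) / 2 = 180.5.

180.5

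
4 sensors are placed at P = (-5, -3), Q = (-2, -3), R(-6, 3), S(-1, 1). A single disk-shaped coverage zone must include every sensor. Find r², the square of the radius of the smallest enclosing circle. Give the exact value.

By Welzl's lemma the MEC is supported by two points (diametrically opposite) or three points (on a circumcircle).
The farthest pair is Q–R with squared distance 52. The circle on this segment as diameter has centre (-4, 0) and r² = 52/4 = 13.
Check P: distance² to centre = 10 ≤ 13, so it lies inside.
All remaining points lie in this disk, and no smaller disk contains both endpoints, so this is the minimum enclosing circle.

13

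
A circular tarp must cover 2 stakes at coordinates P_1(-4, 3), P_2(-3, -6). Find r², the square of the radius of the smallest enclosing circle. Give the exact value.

20.5

The smallest circle enclosing two points has them as diameter endpoints.
Centre = midpoint = (-3.5, -1.5); r² = |P_1P_2|²/4 = 82/4 = 20.5.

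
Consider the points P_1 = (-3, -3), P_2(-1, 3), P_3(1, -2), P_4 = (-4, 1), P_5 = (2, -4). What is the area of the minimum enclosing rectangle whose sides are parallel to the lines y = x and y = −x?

In coordinates u = x + y, v = x − y the rectangle is axis-aligned; the map (x,y)→(u,v) scales areas by 2.
u-values: -6, 2, -1, -3, -2; range = 2 − (-6) = 8.
v-values: 0, -4, 3, -5, 6; range = 6 − (-5) = 11.
Area = (8 × 11) / 2 = 44.

44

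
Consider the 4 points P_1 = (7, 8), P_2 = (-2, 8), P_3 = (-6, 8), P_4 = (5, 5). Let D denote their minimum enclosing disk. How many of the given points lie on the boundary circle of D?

The farthest pair is P_1–P_3 with squared distance 169. The circle on this segment as diameter has centre (0.5, 8) and r² = 169/4 = 42.25.
Check P_2: distance² to centre = 6.25 ≤ 42.25, so it lies inside.
All remaining points lie in this disk, and no smaller disk contains both endpoints, so this is the minimum enclosing circle.
The points at distance exactly r from the centre are P_1, P_3 — 2 points.

2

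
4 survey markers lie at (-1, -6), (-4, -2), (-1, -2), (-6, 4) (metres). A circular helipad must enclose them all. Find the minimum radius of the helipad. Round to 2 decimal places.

The minimum enclosing circle of a finite set is fixed by two of the points (as a diameter) or three (as a circumcircle).
The farthest pair is (-1, -6)–(-6, 4) with squared distance 125. The circle on this segment as diameter has centre (-3.5, -1) and r² = 125/4 = 31.25.
Check (-4, -2): distance² to centre = 1.25 ≤ 31.25, so it lies inside.
All remaining points lie in this disk, and no smaller disk contains both endpoints, so this is the minimum enclosing circle.
r = √(31.25) ≈ 5.59.

5.59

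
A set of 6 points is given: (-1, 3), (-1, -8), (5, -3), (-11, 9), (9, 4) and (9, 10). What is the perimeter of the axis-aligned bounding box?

76

Width = max x − min x = 9 − (-11) = 20.
Height = max y − min y = 10 − (-8) = 18.
Perimeter = 2(20 + 18) = 76.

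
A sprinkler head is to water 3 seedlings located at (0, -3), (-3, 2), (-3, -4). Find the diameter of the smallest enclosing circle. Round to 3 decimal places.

Call the three points A, B, C in the order given.
Side lengths²: AB² = 34, AC² = 10, BC² = 36.
Since BC² = 36 < 34 + 10 = 44, the triangle is acute, so the smallest enclosing circle is the circumcircle.
Circumcentre = (-7/3, -1), r² = 85/9.
Diameter = 2r = 2√(85/9) ≈ 6.146.

6.146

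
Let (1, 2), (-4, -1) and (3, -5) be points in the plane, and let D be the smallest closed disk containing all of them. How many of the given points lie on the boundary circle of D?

Call the three points A, B, C in the order given.
Side lengths²: AB² = 34, AC² = 53, BC² = 65.
Since BC² = 65 < 53 + 34 = 87, the triangle is acute, so the smallest enclosing circle is the circumcircle.
Circumcentre = (3/82, -169/82), r² = 58565/3362.
The points at distance exactly r from the centre are (1, 2), (-4, -1), (3, -5) — 3 points.

3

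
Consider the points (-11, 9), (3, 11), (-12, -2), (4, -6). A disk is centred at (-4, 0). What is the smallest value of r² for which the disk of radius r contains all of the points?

The required radius is the distance from (-4, 0) to the farthest point.
Squared distances: 130, 170, 68, 100.
Maximum is 170, attained at (3, 11).

170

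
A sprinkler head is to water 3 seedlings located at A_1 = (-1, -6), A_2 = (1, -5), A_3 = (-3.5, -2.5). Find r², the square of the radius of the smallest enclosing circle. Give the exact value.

6.625

Side lengths²: A_1A_2² = 5, A_1A_3² = 18.5, A_2A_3² = 26.5.
Since A_2A_3² = 26.5 ≥ 18.5 + 5 = 23.5, the angle opposite A_2A_3 is not acute, so the smallest enclosing circle has A_2A_3 as diameter.
Centre = midpoint of A_2A_3 = (-1.25, -3.75), r² = 26.5/4 = 6.625.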